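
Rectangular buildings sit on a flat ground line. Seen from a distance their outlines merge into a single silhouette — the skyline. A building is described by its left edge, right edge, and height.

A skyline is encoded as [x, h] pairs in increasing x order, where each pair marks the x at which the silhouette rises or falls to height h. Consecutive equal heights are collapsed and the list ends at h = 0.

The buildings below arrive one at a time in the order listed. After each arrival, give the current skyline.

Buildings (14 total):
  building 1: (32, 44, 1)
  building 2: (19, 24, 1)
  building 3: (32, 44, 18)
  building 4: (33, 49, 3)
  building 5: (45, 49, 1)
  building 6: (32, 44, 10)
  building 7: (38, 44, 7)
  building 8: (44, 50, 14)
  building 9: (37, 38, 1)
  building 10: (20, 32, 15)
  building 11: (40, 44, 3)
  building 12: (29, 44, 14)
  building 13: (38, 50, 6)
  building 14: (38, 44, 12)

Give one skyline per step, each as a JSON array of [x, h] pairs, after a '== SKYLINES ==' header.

== SKYLINES ==
[[32,1],[44,0]]
[[19,1],[24,0],[32,1],[44,0]]
[[19,1],[24,0],[32,18],[44,0]]
[[19,1],[24,0],[32,18],[44,3],[49,0]]
[[19,1],[24,0],[32,18],[44,3],[49,0]]
[[19,1],[24,0],[32,18],[44,3],[49,0]]
[[19,1],[24,0],[32,18],[44,3],[49,0]]
[[19,1],[24,0],[32,18],[44,14],[50,0]]
[[19,1],[24,0],[32,18],[44,14],[50,0]]
[[19,1],[20,15],[32,18],[44,14],[50,0]]
[[19,1],[20,15],[32,18],[44,14],[50,0]]
[[19,1],[20,15],[32,18],[44,14],[50,0]]
[[19,1],[20,15],[32,18],[44,14],[50,0]]
[[19,1],[20,15],[32,18],[44,14],[50,0]]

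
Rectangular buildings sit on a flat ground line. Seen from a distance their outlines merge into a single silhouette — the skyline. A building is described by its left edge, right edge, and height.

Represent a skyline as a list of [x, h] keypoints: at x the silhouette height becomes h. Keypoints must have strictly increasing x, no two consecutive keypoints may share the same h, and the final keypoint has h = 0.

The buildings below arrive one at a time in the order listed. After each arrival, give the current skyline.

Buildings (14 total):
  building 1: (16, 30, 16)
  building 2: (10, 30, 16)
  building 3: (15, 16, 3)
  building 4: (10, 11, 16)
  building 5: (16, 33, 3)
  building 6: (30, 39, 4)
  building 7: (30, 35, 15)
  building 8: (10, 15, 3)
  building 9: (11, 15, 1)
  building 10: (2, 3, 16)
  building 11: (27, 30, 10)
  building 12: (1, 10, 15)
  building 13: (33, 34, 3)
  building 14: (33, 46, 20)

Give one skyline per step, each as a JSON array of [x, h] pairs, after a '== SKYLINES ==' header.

== SKYLINES ==
[[16,16],[30,0]]
[[10,16],[30,0]]
[[10,16],[30,0]]
[[10,16],[30,0]]
[[10,16],[30,3],[33,0]]
[[10,16],[30,4],[39,0]]
[[10,16],[30,15],[35,4],[39,0]]
[[10,16],[30,15],[35,4],[39,0]]
[[10,16],[30,15],[35,4],[39,0]]
[[2,16],[3,0],[10,16],[30,15],[35,4],[39,0]]
[[2,16],[3,0],[10,16],[30,15],[35,4],[39,0]]
[[1,15],[2,16],[3,15],[10,16],[30,15],[35,4],[39,0]]
[[1,15],[2,16],[3,15],[10,16],[30,15],[35,4],[39,0]]
[[1,15],[2,16],[3,15],[10,16],[30,15],[33,20],[46,0]]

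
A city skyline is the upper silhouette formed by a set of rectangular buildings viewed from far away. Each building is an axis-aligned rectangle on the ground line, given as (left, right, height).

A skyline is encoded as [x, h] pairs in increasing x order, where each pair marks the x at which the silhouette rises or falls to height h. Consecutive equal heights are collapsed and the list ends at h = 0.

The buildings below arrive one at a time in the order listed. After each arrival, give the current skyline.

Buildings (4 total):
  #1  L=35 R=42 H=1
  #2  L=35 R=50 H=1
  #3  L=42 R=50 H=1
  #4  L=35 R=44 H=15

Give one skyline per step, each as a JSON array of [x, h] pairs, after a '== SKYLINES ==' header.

== SKYLINES ==
[[35,1],[42,0]]
[[35,1],[50,0]]
[[35,1],[50,0]]
[[35,15],[44,1],[50,0]]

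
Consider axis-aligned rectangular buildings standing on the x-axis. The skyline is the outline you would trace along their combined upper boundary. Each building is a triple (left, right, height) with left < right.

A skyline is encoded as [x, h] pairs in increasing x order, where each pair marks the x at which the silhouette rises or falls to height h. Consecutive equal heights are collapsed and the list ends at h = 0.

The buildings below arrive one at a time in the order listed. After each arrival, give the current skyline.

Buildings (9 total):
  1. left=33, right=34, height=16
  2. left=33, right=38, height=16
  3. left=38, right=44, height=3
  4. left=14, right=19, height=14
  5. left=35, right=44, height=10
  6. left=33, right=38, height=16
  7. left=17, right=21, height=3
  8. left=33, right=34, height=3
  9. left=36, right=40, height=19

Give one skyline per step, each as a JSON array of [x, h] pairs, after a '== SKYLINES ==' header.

== SKYLINES ==
[[33,16],[34,0]]
[[33,16],[38,0]]
[[33,16],[38,3],[44,0]]
[[14,14],[19,0],[33,16],[38,3],[44,0]]
[[14,14],[19,0],[33,16],[38,10],[44,0]]
[[14,14],[19,0],[33,16],[38,10],[44,0]]
[[14,14],[19,3],[21,0],[33,16],[38,10],[44,0]]
[[14,14],[19,3],[21,0],[33,16],[38,10],[44,0]]
[[14,14],[19,3],[21,0],[33,16],[36,19],[40,10],[44,0]]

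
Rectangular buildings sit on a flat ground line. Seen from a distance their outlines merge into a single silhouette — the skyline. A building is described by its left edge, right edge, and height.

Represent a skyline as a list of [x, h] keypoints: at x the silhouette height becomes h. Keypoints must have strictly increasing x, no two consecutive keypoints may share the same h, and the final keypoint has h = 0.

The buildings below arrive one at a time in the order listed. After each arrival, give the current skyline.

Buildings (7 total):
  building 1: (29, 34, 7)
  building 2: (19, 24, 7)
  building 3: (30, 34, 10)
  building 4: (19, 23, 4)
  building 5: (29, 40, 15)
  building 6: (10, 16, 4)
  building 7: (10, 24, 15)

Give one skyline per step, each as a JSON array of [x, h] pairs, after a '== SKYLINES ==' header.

== SKYLINES ==
[[29,7],[34,0]]
[[19,7],[24,0],[29,7],[34,0]]
[[19,7],[24,0],[29,7],[30,10],[34,0]]
[[19,7],[24,0],[29,7],[30,10],[34,0]]
[[19,7],[24,0],[29,15],[40,0]]
[[10,4],[16,0],[19,7],[24,0],[29,15],[40,0]]
[[10,15],[24,0],[29,15],[40,0]]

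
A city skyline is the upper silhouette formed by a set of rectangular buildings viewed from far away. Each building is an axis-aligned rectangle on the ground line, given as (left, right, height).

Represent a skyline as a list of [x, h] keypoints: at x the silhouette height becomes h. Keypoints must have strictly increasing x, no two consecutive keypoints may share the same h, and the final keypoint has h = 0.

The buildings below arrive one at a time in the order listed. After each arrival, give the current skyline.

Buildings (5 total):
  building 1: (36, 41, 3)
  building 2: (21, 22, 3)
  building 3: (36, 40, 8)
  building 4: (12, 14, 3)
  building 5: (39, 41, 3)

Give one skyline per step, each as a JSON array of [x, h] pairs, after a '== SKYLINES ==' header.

== SKYLINES ==
[[36,3],[41,0]]
[[21,3],[22,0],[36,3],[41,0]]
[[21,3],[22,0],[36,8],[40,3],[41,0]]
[[12,3],[14,0],[21,3],[22,0],[36,8],[40,3],[41,0]]
[[12,3],[14,0],[21,3],[22,0],[36,8],[40,3],[41,0]]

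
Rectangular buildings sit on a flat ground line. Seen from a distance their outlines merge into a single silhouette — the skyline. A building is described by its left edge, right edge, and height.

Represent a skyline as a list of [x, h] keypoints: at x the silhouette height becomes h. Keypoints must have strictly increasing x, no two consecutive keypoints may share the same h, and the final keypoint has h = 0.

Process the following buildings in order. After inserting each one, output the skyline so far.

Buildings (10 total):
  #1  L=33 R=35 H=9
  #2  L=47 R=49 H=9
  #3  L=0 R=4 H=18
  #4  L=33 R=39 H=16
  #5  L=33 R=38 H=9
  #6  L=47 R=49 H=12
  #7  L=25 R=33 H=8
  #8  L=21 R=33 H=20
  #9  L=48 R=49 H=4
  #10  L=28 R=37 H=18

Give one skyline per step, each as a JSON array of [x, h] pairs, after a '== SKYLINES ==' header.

== SKYLINES ==
[[33,9],[35,0]]
[[33,9],[35,0],[47,9],[49,0]]
[[0,18],[4,0],[33,9],[35,0],[47,9],[49,0]]
[[0,18],[4,0],[33,16],[39,0],[47,9],[49,0]]
[[0,18],[4,0],[33,16],[39,0],[47,9],[49,0]]
[[0,18],[4,0],[33,16],[39,0],[47,12],[49,0]]
[[0,18],[4,0],[25,8],[33,16],[39,0],[47,12],[49,0]]
[[0,18],[4,0],[21,20],[33,16],[39,0],[47,12],[49,0]]
[[0,18],[4,0],[21,20],[33,16],[39,0],[47,12],[49,0]]
[[0,18],[4,0],[21,20],[33,18],[37,16],[39,0],[47,12],[49,0]]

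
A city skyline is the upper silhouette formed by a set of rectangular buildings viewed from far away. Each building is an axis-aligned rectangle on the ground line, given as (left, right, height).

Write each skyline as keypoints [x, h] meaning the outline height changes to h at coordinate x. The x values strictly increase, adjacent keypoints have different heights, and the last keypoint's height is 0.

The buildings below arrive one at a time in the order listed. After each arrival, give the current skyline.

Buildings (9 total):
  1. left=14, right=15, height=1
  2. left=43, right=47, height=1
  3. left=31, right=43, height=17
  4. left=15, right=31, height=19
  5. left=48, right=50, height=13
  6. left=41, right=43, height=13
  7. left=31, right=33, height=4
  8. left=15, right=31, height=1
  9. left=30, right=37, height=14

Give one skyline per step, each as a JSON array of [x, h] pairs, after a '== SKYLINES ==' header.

== SKYLINES ==
[[14,1],[15,0]]
[[14,1],[15,0],[43,1],[47,0]]
[[14,1],[15,0],[31,17],[43,1],[47,0]]
[[14,1],[15,19],[31,17],[43,1],[47,0]]
[[14,1],[15,19],[31,17],[43,1],[47,0],[48,13],[50,0]]
[[14,1],[15,19],[31,17],[43,1],[47,0],[48,13],[50,0]]
[[14,1],[15,19],[31,17],[43,1],[47,0],[48,13],[50,0]]
[[14,1],[15,19],[31,17],[43,1],[47,0],[48,13],[50,0]]
[[14,1],[15,19],[31,17],[43,1],[47,0],[48,13],[50,0]]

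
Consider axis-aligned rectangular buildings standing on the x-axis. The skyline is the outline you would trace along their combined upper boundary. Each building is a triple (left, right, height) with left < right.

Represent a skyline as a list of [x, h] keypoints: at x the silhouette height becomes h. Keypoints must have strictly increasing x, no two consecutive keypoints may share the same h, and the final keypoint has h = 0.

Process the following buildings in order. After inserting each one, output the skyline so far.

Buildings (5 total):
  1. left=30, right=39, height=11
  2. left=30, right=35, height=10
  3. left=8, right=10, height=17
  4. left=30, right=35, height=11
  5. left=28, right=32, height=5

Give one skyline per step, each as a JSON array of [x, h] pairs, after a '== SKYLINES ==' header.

== SKYLINES ==
[[30,11],[39,0]]
[[30,11],[39,0]]
[[8,17],[10,0],[30,11],[39,0]]
[[8,17],[10,0],[30,11],[39,0]]
[[8,17],[10,0],[28,5],[30,11],[39,0]]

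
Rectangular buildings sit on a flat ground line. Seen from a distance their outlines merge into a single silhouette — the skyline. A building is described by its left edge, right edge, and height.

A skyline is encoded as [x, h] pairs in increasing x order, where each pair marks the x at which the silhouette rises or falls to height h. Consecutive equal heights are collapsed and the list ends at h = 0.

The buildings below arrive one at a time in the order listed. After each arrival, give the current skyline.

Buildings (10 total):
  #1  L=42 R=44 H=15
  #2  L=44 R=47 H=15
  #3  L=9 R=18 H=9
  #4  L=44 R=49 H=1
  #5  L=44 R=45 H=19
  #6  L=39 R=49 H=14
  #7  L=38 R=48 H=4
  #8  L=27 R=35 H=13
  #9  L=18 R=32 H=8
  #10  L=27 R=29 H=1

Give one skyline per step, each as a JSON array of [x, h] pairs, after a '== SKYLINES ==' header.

== SKYLINES ==
[[42,15],[44,0]]
[[42,15],[47,0]]
[[9,9],[18,0],[42,15],[47,0]]
[[9,9],[18,0],[42,15],[47,1],[49,0]]
[[9,9],[18,0],[42,15],[44,19],[45,15],[47,1],[49,0]]
[[9,9],[18,0],[39,14],[42,15],[44,19],[45,15],[47,14],[49,0]]
[[9,9],[18,0],[38,4],[39,14],[42,15],[44,19],[45,15],[47,14],[49,0]]
[[9,9],[18,0],[27,13],[35,0],[38,4],[39,14],[42,15],[44,19],[45,15],[47,14],[49,0]]
[[9,9],[18,8],[27,13],[35,0],[38,4],[39,14],[42,15],[44,19],[45,15],[47,14],[49,0]]
[[9,9],[18,8],[27,13],[35,0],[38,4],[39,14],[42,15],[44,19],[45,15],[47,14],[49,0]]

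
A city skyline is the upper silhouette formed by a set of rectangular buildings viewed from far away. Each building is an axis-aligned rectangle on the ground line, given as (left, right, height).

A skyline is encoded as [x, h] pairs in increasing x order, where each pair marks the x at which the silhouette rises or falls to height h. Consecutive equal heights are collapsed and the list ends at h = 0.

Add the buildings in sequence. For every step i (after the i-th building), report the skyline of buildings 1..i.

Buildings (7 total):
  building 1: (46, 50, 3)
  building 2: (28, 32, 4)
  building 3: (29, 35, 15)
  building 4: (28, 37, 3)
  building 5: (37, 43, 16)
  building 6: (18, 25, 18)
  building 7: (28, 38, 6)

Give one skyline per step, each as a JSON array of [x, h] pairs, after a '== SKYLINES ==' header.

== SKYLINES ==
[[46,3],[50,0]]
[[28,4],[32,0],[46,3],[50,0]]
[[28,4],[29,15],[35,0],[46,3],[50,0]]
[[28,4],[29,15],[35,3],[37,0],[46,3],[50,0]]
[[28,4],[29,15],[35,3],[37,16],[43,0],[46,3],[50,0]]
[[18,18],[25,0],[28,4],[29,15],[35,3],[37,16],[43,0],[46,3],[50,0]]
[[18,18],[25,0],[28,6],[29,15],[35,6],[37,16],[43,0],[46,3],[50,0]]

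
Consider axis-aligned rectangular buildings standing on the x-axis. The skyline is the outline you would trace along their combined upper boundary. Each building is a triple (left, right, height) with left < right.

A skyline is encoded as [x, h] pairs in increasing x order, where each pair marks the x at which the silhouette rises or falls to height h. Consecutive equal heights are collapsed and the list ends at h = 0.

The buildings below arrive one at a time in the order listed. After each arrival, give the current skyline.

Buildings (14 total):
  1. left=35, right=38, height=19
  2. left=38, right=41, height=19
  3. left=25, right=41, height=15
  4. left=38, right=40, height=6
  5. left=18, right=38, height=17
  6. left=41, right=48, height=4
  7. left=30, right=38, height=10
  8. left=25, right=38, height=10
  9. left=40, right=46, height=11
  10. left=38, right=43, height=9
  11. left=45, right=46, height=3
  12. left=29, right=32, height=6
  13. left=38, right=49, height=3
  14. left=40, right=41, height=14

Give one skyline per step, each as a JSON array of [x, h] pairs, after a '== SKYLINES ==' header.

== SKYLINES ==
[[35,19],[38,0]]
[[35,19],[41,0]]
[[25,15],[35,19],[41,0]]
[[25,15],[35,19],[41,0]]
[[18,17],[35,19],[41,0]]
[[18,17],[35,19],[41,4],[48,0]]
[[18,17],[35,19],[41,4],[48,0]]
[[18,17],[35,19],[41,4],[48,0]]
[[18,17],[35,19],[41,11],[46,4],[48,0]]
[[18,17],[35,19],[41,11],[46,4],[48,0]]
[[18,17],[35,19],[41,11],[46,4],[48,0]]
[[18,17],[35,19],[41,11],[46,4],[48,0]]
[[18,17],[35,19],[41,11],[46,4],[48,3],[49,0]]
[[18,17],[35,19],[41,11],[46,4],[48,3],[49,0]]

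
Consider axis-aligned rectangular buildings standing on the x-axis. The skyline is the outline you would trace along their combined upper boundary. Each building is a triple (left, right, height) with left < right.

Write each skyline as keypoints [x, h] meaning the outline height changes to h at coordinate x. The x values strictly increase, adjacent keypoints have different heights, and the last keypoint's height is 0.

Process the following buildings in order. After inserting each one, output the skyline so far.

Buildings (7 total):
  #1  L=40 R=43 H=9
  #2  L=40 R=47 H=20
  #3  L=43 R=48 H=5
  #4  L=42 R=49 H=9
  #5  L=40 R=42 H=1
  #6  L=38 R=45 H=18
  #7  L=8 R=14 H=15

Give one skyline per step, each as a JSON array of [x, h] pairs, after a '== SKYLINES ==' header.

== SKYLINES ==
[[40,9],[43,0]]
[[40,20],[47,0]]
[[40,20],[47,5],[48,0]]
[[40,20],[47,9],[49,0]]
[[40,20],[47,9],[49,0]]
[[38,18],[40,20],[47,9],[49,0]]
[[8,15],[14,0],[38,18],[40,20],[47,9],[49,0]]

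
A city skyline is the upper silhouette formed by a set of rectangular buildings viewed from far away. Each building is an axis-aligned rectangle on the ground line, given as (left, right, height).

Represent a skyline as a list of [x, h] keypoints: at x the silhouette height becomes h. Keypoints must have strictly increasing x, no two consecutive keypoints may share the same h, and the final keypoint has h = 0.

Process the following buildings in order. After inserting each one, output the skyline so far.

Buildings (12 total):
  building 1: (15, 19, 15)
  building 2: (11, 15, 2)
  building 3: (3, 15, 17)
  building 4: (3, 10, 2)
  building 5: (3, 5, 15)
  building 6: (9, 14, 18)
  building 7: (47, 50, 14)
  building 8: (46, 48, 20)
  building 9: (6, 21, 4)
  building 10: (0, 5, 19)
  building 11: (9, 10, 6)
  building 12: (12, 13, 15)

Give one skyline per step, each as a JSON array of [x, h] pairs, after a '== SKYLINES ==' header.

== SKYLINES ==
[[15,15],[19,0]]
[[11,2],[15,15],[19,0]]
[[3,17],[15,15],[19,0]]
[[3,17],[15,15],[19,0]]
[[3,17],[15,15],[19,0]]
[[3,17],[9,18],[14,17],[15,15],[19,0]]
[[3,17],[9,18],[14,17],[15,15],[19,0],[47,14],[50,0]]
[[3,17],[9,18],[14,17],[15,15],[19,0],[46,20],[48,14],[50,0]]
[[3,17],[9,18],[14,17],[15,15],[19,4],[21,0],[46,20],[48,14],[50,0]]
[[0,19],[5,17],[9,18],[14,17],[15,15],[19,4],[21,0],[46,20],[48,14],[50,0]]
[[0,19],[5,17],[9,18],[14,17],[15,15],[19,4],[21,0],[46,20],[48,14],[50,0]]
[[0,19],[5,17],[9,18],[14,17],[15,15],[19,4],[21,0],[46,20],[48,14],[50,0]]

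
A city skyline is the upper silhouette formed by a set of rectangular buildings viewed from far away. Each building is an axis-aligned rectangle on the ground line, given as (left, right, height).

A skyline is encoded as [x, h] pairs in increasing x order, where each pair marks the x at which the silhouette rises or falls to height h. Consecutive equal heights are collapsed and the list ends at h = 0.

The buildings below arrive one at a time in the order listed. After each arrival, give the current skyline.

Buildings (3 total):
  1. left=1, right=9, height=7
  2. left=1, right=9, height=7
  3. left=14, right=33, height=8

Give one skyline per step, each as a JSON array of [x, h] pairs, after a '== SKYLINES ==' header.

== SKYLINES ==
[[1,7],[9,0]]
[[1,7],[9,0]]
[[1,7],[9,0],[14,8],[33,0]]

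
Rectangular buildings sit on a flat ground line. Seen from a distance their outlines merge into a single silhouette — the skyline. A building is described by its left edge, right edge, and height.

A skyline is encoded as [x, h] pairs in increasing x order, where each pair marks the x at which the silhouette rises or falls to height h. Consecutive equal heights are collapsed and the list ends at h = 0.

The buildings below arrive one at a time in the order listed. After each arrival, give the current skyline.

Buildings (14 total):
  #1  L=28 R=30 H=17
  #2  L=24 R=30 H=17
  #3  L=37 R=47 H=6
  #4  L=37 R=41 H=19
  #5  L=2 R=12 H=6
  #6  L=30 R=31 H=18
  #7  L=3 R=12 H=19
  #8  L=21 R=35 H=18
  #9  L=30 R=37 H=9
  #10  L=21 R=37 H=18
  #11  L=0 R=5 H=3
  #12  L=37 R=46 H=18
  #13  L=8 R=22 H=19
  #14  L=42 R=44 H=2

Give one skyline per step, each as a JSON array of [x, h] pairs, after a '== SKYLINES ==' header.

== SKYLINES ==
[[28,17],[30,0]]
[[24,17],[30,0]]
[[24,17],[30,0],[37,6],[47,0]]
[[24,17],[30,0],[37,19],[41,6],[47,0]]
[[2,6],[12,0],[24,17],[30,0],[37,19],[41,6],[47,0]]
[[2,6],[12,0],[24,17],[30,18],[31,0],[37,19],[41,6],[47,0]]
[[2,6],[3,19],[12,0],[24,17],[30,18],[31,0],[37,19],[41,6],[47,0]]
[[2,6],[3,19],[12,0],[21,18],[35,0],[37,19],[41,6],[47,0]]
[[2,6],[3,19],[12,0],[21,18],[35,9],[37,19],[41,6],[47,0]]
[[2,6],[3,19],[12,0],[21,18],[37,19],[41,6],[47,0]]
[[0,3],[2,6],[3,19],[12,0],[21,18],[37,19],[41,6],[47,0]]
[[0,3],[2,6],[3,19],[12,0],[21,18],[37,19],[41,18],[46,6],[47,0]]
[[0,3],[2,6],[3,19],[22,18],[37,19],[41,18],[46,6],[47,0]]
[[0,3],[2,6],[3,19],[22,18],[37,19],[41,18],[46,6],[47,0]]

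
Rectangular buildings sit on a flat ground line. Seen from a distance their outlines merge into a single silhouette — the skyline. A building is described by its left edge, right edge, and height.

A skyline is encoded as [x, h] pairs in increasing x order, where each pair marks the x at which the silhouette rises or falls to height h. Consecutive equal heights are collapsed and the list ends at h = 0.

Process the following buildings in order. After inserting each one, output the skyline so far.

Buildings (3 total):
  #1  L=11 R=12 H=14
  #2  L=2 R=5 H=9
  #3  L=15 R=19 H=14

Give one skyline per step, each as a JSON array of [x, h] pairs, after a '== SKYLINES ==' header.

== SKYLINES ==
[[11,14],[12,0]]
[[2,9],[5,0],[11,14],[12,0]]
[[2,9],[5,0],[11,14],[12,0],[15,14],[19,0]]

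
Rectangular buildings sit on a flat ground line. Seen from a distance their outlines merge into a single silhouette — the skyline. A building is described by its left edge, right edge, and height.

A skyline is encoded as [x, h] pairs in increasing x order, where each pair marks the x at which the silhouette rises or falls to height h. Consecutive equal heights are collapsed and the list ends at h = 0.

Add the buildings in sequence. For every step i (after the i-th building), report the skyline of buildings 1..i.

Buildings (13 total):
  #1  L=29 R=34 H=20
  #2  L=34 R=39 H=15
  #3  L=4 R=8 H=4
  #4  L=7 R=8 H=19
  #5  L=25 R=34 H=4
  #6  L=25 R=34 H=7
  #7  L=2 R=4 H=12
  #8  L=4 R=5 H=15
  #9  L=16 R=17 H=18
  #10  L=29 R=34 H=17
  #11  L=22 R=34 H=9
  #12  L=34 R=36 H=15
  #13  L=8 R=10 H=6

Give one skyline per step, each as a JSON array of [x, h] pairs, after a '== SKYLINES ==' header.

== SKYLINES ==
[[29,20],[34,0]]
[[29,20],[34,15],[39,0]]
[[4,4],[8,0],[29,20],[34,15],[39,0]]
[[4,4],[7,19],[8,0],[29,20],[34,15],[39,0]]
[[4,4],[7,19],[8,0],[25,4],[29,20],[34,15],[39,0]]
[[4,4],[7,19],[8,0],[25,7],[29,20],[34,15],[39,0]]
[[2,12],[4,4],[7,19],[8,0],[25,7],[29,20],[34,15],[39,0]]
[[2,12],[4,15],[5,4],[7,19],[8,0],[25,7],[29,20],[34,15],[39,0]]
[[2,12],[4,15],[5,4],[7,19],[8,0],[16,18],[17,0],[25,7],[29,20],[34,15],[39,0]]
[[2,12],[4,15],[5,4],[7,19],[8,0],[16,18],[17,0],[25,7],[29,20],[34,15],[39,0]]
[[2,12],[4,15],[5,4],[7,19],[8,0],[16,18],[17,0],[22,9],[29,20],[34,15],[39,0]]
[[2,12],[4,15],[5,4],[7,19],[8,0],[16,18],[17,0],[22,9],[29,20],[34,15],[39,0]]
[[2,12],[4,15],[5,4],[7,19],[8,6],[10,0],[16,18],[17,0],[22,9],[29,20],[34,15],[39,0]]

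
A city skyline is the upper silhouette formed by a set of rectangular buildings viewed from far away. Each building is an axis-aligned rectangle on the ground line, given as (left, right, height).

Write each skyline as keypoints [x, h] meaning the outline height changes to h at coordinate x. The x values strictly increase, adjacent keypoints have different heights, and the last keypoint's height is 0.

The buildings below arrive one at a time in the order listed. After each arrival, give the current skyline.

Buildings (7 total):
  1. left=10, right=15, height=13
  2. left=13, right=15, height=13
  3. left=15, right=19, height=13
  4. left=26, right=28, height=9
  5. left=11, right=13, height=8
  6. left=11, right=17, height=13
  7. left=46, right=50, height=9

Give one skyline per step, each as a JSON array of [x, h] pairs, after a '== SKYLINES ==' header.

== SKYLINES ==
[[10,13],[15,0]]
[[10,13],[15,0]]
[[10,13],[19,0]]
[[10,13],[19,0],[26,9],[28,0]]
[[10,13],[19,0],[26,9],[28,0]]
[[10,13],[19,0],[26,9],[28,0]]
[[10,13],[19,0],[26,9],[28,0],[46,9],[50,0]]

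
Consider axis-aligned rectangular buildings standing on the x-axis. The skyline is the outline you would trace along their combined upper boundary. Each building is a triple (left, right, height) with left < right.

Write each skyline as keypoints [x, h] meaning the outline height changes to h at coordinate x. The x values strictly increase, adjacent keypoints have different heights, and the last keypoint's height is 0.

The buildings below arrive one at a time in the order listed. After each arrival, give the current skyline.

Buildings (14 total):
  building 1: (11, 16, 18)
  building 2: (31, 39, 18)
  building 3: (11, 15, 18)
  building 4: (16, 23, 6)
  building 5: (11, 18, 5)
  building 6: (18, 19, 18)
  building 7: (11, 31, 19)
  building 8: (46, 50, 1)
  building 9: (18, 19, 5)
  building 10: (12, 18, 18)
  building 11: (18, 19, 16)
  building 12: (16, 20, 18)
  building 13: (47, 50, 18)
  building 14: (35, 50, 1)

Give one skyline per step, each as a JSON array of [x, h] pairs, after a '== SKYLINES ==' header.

== SKYLINES ==
[[11,18],[16,0]]
[[11,18],[16,0],[31,18],[39,0]]
[[11,18],[16,0],[31,18],[39,0]]
[[11,18],[16,6],[23,0],[31,18],[39,0]]
[[11,18],[16,6],[23,0],[31,18],[39,0]]
[[11,18],[16,6],[18,18],[19,6],[23,0],[31,18],[39,0]]
[[11,19],[31,18],[39,0]]
[[11,19],[31,18],[39,0],[46,1],[50,0]]
[[11,19],[31,18],[39,0],[46,1],[50,0]]
[[11,19],[31,18],[39,0],[46,1],[50,0]]
[[11,19],[31,18],[39,0],[46,1],[50,0]]
[[11,19],[31,18],[39,0],[46,1],[50,0]]
[[11,19],[31,18],[39,0],[46,1],[47,18],[50,0]]
[[11,19],[31,18],[39,1],[47,18],[50,0]]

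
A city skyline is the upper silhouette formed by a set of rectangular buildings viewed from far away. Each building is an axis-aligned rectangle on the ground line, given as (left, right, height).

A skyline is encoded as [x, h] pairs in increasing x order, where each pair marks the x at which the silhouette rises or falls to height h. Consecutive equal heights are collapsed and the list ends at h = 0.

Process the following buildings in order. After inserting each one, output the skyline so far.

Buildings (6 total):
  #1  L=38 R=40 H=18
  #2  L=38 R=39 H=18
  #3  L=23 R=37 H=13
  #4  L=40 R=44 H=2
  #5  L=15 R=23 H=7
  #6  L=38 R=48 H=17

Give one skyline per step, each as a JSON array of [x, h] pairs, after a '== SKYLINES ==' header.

== SKYLINES ==
[[38,18],[40,0]]
[[38,18],[40,0]]
[[23,13],[37,0],[38,18],[40,0]]
[[23,13],[37,0],[38,18],[40,2],[44,0]]
[[15,7],[23,13],[37,0],[38,18],[40,2],[44,0]]
[[15,7],[23,13],[37,0],[38,18],[40,17],[48,0]]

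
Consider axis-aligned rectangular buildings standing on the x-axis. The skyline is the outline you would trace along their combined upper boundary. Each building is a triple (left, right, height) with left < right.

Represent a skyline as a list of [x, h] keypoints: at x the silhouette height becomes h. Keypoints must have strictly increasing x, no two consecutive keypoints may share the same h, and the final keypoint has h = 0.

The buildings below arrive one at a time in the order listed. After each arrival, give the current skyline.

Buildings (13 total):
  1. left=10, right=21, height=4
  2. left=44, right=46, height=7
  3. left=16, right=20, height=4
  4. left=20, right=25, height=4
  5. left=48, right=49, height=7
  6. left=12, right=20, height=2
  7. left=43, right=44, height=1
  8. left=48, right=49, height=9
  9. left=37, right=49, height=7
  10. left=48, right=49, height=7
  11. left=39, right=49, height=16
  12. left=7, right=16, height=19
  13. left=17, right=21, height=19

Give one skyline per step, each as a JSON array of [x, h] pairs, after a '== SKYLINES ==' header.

== SKYLINES ==
[[10,4],[21,0]]
[[10,4],[21,0],[44,7],[46,0]]
[[10,4],[21,0],[44,7],[46,0]]
[[10,4],[25,0],[44,7],[46,0]]
[[10,4],[25,0],[44,7],[46,0],[48,7],[49,0]]
[[10,4],[25,0],[44,7],[46,0],[48,7],[49,0]]
[[10,4],[25,0],[43,1],[44,7],[46,0],[48,7],[49,0]]
[[10,4],[25,0],[43,1],[44,7],[46,0],[48,9],[49,0]]
[[10,4],[25,0],[37,7],[48,9],[49,0]]
[[10,4],[25,0],[37,7],[48,9],[49,0]]
[[10,4],[25,0],[37,7],[39,16],[49,0]]
[[7,19],[16,4],[25,0],[37,7],[39,16],[49,0]]
[[7,19],[16,4],[17,19],[21,4],[25,0],[37,7],[39,16],[49,0]]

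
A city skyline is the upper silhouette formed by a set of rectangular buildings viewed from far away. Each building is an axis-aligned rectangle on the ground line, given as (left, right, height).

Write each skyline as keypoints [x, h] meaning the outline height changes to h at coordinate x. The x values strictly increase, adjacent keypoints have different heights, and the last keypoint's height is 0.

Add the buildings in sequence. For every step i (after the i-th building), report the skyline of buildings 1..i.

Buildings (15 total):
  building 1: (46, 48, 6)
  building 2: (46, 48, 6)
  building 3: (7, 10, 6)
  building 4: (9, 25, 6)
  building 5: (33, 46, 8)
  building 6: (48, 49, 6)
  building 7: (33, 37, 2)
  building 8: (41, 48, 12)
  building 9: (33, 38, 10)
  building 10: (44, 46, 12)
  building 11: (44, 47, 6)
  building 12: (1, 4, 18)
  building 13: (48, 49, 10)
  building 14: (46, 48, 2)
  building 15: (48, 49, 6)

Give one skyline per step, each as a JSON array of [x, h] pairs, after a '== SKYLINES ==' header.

== SKYLINES ==
[[46,6],[48,0]]
[[46,6],[48,0]]
[[7,6],[10,0],[46,6],[48,0]]
[[7,6],[25,0],[46,6],[48,0]]
[[7,6],[25,0],[33,8],[46,6],[48,0]]
[[7,6],[25,0],[33,8],[46,6],[49,0]]
[[7,6],[25,0],[33,8],[46,6],[49,0]]
[[7,6],[25,0],[33,8],[41,12],[48,6],[49,0]]
[[7,6],[25,0],[33,10],[38,8],[41,12],[48,6],[49,0]]
[[7,6],[25,0],[33,10],[38,8],[41,12],[48,6],[49,0]]
[[7,6],[25,0],[33,10],[38,8],[41,12],[48,6],[49,0]]
[[1,18],[4,0],[7,6],[25,0],[33,10],[38,8],[41,12],[48,6],[49,0]]
[[1,18],[4,0],[7,6],[25,0],[33,10],[38,8],[41,12],[48,10],[49,0]]
[[1,18],[4,0],[7,6],[25,0],[33,10],[38,8],[41,12],[48,10],[49,0]]
[[1,18],[4,0],[7,6],[25,0],[33,10],[38,8],[41,12],[48,10],[49,0]]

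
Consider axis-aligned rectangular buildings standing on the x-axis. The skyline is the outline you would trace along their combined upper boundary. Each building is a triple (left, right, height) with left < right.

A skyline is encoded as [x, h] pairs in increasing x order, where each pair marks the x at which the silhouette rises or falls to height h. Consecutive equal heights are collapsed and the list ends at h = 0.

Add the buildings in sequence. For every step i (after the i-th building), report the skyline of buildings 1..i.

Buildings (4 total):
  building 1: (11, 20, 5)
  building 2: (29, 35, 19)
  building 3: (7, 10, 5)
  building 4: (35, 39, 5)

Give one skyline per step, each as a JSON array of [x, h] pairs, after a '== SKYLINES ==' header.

== SKYLINES ==
[[11,5],[20,0]]
[[11,5],[20,0],[29,19],[35,0]]
[[7,5],[10,0],[11,5],[20,0],[29,19],[35,0]]
[[7,5],[10,0],[11,5],[20,0],[29,19],[35,5],[39,0]]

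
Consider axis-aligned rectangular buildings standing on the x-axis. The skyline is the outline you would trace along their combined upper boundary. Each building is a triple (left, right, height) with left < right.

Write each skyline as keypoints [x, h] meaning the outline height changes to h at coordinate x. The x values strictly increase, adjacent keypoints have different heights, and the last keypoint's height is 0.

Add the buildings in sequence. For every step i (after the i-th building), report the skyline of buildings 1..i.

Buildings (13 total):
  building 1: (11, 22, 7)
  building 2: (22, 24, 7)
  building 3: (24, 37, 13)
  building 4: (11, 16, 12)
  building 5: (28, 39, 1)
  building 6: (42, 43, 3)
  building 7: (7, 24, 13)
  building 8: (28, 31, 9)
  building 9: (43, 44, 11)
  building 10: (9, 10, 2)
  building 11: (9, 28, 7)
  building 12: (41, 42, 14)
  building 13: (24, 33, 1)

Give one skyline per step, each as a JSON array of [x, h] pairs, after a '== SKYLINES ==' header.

== SKYLINES ==
[[11,7],[22,0]]
[[11,7],[24,0]]
[[11,7],[24,13],[37,0]]
[[11,12],[16,7],[24,13],[37,0]]
[[11,12],[16,7],[24,13],[37,1],[39,0]]
[[11,12],[16,7],[24,13],[37,1],[39,0],[42,3],[43,0]]
[[7,13],[37,1],[39,0],[42,3],[43,0]]
[[7,13],[37,1],[39,0],[42,3],[43,0]]
[[7,13],[37,1],[39,0],[42,3],[43,11],[44,0]]
[[7,13],[37,1],[39,0],[42,3],[43,11],[44,0]]
[[7,13],[37,1],[39,0],[42,3],[43,11],[44,0]]
[[7,13],[37,1],[39,0],[41,14],[42,3],[43,11],[44,0]]
[[7,13],[37,1],[39,0],[41,14],[42,3],[43,11],[44,0]]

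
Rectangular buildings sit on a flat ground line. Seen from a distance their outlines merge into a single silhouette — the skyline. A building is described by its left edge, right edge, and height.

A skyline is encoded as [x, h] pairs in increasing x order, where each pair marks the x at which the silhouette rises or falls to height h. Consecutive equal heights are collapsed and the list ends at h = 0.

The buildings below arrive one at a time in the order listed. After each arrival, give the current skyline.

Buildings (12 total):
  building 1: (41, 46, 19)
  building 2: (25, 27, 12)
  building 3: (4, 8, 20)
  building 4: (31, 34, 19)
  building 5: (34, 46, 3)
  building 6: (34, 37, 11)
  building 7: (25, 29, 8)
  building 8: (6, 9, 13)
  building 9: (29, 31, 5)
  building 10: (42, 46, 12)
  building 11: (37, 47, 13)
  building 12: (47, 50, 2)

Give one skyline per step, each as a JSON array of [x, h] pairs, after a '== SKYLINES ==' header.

== SKYLINES ==
[[41,19],[46,0]]
[[25,12],[27,0],[41,19],[46,0]]
[[4,20],[8,0],[25,12],[27,0],[41,19],[46,0]]
[[4,20],[8,0],[25,12],[27,0],[31,19],[34,0],[41,19],[46,0]]
[[4,20],[8,0],[25,12],[27,0],[31,19],[34,3],[41,19],[46,0]]
[[4,20],[8,0],[25,12],[27,0],[31,19],[34,11],[37,3],[41,19],[46,0]]
[[4,20],[8,0],[25,12],[27,8],[29,0],[31,19],[34,11],[37,3],[41,19],[46,0]]
[[4,20],[8,13],[9,0],[25,12],[27,8],[29,0],[31,19],[34,11],[37,3],[41,19],[46,0]]
[[4,20],[8,13],[9,0],[25,12],[27,8],[29,5],[31,19],[34,11],[37,3],[41,19],[46,0]]
[[4,20],[8,13],[9,0],[25,12],[27,8],[29,5],[31,19],[34,11],[37,3],[41,19],[46,0]]
[[4,20],[8,13],[9,0],[25,12],[27,8],[29,5],[31,19],[34,11],[37,13],[41,19],[46,13],[47,0]]
[[4,20],[8,13],[9,0],[25,12],[27,8],[29,5],[31,19],[34,11],[37,13],[41,19],[46,13],[47,2],[50,0]]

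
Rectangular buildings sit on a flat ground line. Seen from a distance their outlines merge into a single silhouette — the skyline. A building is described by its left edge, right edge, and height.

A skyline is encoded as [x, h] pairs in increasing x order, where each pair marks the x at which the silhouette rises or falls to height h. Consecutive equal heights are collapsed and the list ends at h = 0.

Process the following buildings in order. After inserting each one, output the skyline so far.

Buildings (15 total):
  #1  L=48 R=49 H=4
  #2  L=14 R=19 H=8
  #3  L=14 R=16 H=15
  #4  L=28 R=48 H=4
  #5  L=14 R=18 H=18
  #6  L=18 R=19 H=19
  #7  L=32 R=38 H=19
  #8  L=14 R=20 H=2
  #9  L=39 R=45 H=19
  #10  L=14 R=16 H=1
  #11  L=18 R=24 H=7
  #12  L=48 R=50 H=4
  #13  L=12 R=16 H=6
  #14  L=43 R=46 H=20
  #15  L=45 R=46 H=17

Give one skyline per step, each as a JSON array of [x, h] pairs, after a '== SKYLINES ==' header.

== SKYLINES ==
[[48,4],[49,0]]
[[14,8],[19,0],[48,4],[49,0]]
[[14,15],[16,8],[19,0],[48,4],[49,0]]
[[14,15],[16,8],[19,0],[28,4],[49,0]]
[[14,18],[18,8],[19,0],[28,4],[49,0]]
[[14,18],[18,19],[19,0],[28,4],[49,0]]
[[14,18],[18,19],[19,0],[28,4],[32,19],[38,4],[49,0]]
[[14,18],[18,19],[19,2],[20,0],[28,4],[32,19],[38,4],[49,0]]
[[14,18],[18,19],[19,2],[20,0],[28,4],[32,19],[38,4],[39,19],[45,4],[49,0]]
[[14,18],[18,19],[19,2],[20,0],[28,4],[32,19],[38,4],[39,19],[45,4],[49,0]]
[[14,18],[18,19],[19,7],[24,0],[28,4],[32,19],[38,4],[39,19],[45,4],[49,0]]
[[14,18],[18,19],[19,7],[24,0],[28,4],[32,19],[38,4],[39,19],[45,4],[50,0]]
[[12,6],[14,18],[18,19],[19,7],[24,0],[28,4],[32,19],[38,4],[39,19],[45,4],[50,0]]
[[12,6],[14,18],[18,19],[19,7],[24,0],[28,4],[32,19],[38,4],[39,19],[43,20],[46,4],[50,0]]
[[12,6],[14,18],[18,19],[19,7],[24,0],[28,4],[32,19],[38,4],[39,19],[43,20],[46,4],[50,0]]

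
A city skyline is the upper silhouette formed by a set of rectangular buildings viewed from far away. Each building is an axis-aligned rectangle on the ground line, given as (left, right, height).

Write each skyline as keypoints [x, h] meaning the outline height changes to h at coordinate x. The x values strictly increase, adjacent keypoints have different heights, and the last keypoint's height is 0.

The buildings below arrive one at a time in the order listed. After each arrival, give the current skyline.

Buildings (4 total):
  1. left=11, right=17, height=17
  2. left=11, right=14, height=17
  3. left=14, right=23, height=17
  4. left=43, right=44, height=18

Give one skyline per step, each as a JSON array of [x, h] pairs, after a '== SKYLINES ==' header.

== SKYLINES ==
[[11,17],[17,0]]
[[11,17],[17,0]]
[[11,17],[23,0]]
[[11,17],[23,0],[43,18],[44,0]]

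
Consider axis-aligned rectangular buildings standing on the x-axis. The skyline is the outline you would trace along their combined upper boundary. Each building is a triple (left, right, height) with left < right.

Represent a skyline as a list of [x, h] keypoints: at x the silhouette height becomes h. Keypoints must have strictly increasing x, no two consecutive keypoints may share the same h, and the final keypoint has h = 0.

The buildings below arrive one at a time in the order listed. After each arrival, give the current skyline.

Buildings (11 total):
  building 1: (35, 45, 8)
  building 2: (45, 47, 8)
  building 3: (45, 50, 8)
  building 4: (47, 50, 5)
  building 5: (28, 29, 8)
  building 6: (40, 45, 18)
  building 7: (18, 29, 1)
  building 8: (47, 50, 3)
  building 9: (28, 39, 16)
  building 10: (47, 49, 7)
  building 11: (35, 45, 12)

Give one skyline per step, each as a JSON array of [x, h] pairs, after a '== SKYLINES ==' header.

== SKYLINES ==
[[35,8],[45,0]]
[[35,8],[47,0]]
[[35,8],[50,0]]
[[35,8],[50,0]]
[[28,8],[29,0],[35,8],[50,0]]
[[28,8],[29,0],[35,8],[40,18],[45,8],[50,0]]
[[18,1],[28,8],[29,0],[35,8],[40,18],[45,8],[50,0]]
[[18,1],[28,8],[29,0],[35,8],[40,18],[45,8],[50,0]]
[[18,1],[28,16],[39,8],[40,18],[45,8],[50,0]]
[[18,1],[28,16],[39,8],[40,18],[45,8],[50,0]]
[[18,1],[28,16],[39,12],[40,18],[45,8],[50,0]]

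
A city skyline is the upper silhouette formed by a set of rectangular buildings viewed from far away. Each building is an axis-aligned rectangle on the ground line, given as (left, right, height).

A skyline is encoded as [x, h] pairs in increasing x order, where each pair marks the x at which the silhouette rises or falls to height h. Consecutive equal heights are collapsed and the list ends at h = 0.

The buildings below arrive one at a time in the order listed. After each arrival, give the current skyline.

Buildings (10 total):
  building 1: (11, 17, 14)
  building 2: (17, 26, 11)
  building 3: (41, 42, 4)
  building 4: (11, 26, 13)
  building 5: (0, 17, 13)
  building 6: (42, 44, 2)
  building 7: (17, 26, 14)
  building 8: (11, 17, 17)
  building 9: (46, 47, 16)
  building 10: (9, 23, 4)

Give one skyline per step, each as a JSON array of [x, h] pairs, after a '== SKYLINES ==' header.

== SKYLINES ==
[[11,14],[17,0]]
[[11,14],[17,11],[26,0]]
[[11,14],[17,11],[26,0],[41,4],[42,0]]
[[11,14],[17,13],[26,0],[41,4],[42,0]]
[[0,13],[11,14],[17,13],[26,0],[41,4],[42,0]]
[[0,13],[11,14],[17,13],[26,0],[41,4],[42,2],[44,0]]
[[0,13],[11,14],[26,0],[41,4],[42,2],[44,0]]
[[0,13],[11,17],[17,14],[26,0],[41,4],[42,2],[44,0]]
[[0,13],[11,17],[17,14],[26,0],[41,4],[42,2],[44,0],[46,16],[47,0]]
[[0,13],[11,17],[17,14],[26,0],[41,4],[42,2],[44,0],[46,16],[47,0]]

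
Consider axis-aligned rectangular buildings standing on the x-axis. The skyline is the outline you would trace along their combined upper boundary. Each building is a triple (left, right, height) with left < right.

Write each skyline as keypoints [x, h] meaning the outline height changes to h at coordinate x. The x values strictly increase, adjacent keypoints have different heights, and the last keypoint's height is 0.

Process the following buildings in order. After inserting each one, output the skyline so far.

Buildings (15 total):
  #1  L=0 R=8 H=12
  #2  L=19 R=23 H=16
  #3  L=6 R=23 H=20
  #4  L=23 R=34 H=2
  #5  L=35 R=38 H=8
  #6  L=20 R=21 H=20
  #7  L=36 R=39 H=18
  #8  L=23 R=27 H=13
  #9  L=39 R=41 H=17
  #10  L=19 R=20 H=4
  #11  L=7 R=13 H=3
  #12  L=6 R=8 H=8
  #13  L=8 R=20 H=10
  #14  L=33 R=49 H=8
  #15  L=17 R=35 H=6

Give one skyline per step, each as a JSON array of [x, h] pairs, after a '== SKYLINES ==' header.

== SKYLINES ==
[[0,12],[8,0]]
[[0,12],[8,0],[19,16],[23,0]]
[[0,12],[6,20],[23,0]]
[[0,12],[6,20],[23,2],[34,0]]
[[0,12],[6,20],[23,2],[34,0],[35,8],[38,0]]
[[0,12],[6,20],[23,2],[34,0],[35,8],[38,0]]
[[0,12],[6,20],[23,2],[34,0],[35,8],[36,18],[39,0]]
[[0,12],[6,20],[23,13],[27,2],[34,0],[35,8],[36,18],[39,0]]
[[0,12],[6,20],[23,13],[27,2],[34,0],[35,8],[36,18],[39,17],[41,0]]
[[0,12],[6,20],[23,13],[27,2],[34,0],[35,8],[36,18],[39,17],[41,0]]
[[0,12],[6,20],[23,13],[27,2],[34,0],[35,8],[36,18],[39,17],[41,0]]
[[0,12],[6,20],[23,13],[27,2],[34,0],[35,8],[36,18],[39,17],[41,0]]
[[0,12],[6,20],[23,13],[27,2],[34,0],[35,8],[36,18],[39,17],[41,0]]
[[0,12],[6,20],[23,13],[27,2],[33,8],[36,18],[39,17],[41,8],[49,0]]
[[0,12],[6,20],[23,13],[27,6],[33,8],[36,18],[39,17],[41,8],[49,0]]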